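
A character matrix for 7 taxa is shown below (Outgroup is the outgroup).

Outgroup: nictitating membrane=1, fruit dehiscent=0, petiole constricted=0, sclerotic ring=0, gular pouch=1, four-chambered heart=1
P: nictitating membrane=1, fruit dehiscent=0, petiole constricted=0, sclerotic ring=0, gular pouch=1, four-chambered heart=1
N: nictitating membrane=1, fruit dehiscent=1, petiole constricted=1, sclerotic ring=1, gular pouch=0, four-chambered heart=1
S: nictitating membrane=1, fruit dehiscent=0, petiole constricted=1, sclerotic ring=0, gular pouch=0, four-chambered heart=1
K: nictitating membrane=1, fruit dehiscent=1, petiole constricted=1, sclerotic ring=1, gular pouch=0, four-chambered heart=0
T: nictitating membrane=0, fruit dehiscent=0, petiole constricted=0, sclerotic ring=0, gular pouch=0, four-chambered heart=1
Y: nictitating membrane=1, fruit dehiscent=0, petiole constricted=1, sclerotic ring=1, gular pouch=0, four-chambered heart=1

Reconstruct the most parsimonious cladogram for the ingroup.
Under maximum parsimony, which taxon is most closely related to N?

Character polarity is set by the outgroup: the derived state is whichever differs from the outgroup's state, so for nictitating membrane, gular pouch, four-chambered heart the derived state is '0', and for the remaining characters it is '1'.
nictitating membrane (derived state '0') is unique to T (autapomorphy; uninformative for grouping).
fruit dehiscent (derived state '1') is shared by K and N — a synapomorphy uniting that clade.
petiole constricted (derived state '1') is shared by K, N, S, and Y — a synapomorphy uniting that clade.
sclerotic ring: derived state '1' in K, N, and Y only — synapomorphy for {K, N, Y}.
gular pouch (derived state '0') is shared by K, N, S, T, and Y — a synapomorphy uniting that clade.
four-chambered heart: derived state '0' in K only — an autapomorphy, so it tells us nothing about relationships among taxa.
Most parsimonious ingroup topology: (P,((((N,K),Y),S),T)).
N and K form a cherry on this tree, so they are sister taxa.

K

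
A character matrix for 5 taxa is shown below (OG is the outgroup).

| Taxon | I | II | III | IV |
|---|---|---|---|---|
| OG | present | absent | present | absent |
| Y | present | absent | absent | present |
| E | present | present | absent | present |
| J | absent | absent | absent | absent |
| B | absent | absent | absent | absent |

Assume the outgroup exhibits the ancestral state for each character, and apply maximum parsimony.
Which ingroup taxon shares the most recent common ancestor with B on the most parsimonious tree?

Character polarity is set by the outgroup: the derived state is whichever differs from the outgroup's state, so for I, III the derived state is 'absent', and for the remaining characters it is 'present'.
I (derived state 'absent') is shared by B and J — a synapomorphy uniting that clade.
II (derived state 'present') is unique to E (autapomorphy; uninformative for grouping).
All ingroup taxa share the derived state 'absent' for III; it defines the ingroup but does not resolve relationships within it.
IV: derived state 'present' in E and Y only — synapomorphy for {E, Y}.
Most parsimonious ingroup topology: ((Y,E),(J,B)).
B and J form a cherry on this tree, so they are sister taxa.

J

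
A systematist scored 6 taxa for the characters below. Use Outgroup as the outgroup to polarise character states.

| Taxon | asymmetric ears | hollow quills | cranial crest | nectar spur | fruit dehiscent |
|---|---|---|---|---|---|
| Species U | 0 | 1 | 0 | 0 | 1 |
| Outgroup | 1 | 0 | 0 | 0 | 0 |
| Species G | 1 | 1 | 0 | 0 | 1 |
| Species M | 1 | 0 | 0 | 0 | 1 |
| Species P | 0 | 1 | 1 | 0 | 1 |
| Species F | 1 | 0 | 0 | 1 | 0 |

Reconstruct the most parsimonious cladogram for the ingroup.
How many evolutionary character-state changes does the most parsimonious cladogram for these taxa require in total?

Character polarity is set by the outgroup: the derived state is whichever differs from the outgroup's state, so for asymmetric ears the derived state is '0', and for the remaining characters it is '1'.
asymmetric ears (derived state '0') is shared by Species P and Species U — a synapomorphy uniting that clade.
hollow quills (derived state '1') is shared by Species G, Species P, and Species U — a synapomorphy uniting that clade.
cranial crest: derived state '1' in Species P only — an autapomorphy, so it tells us nothing about relationships among taxa.
nectar spur: derived state '1' in Species F only — an autapomorphy, so it tells us nothing about relationships among taxa.
fruit dehiscent: derived state '1' in Species G, Species M, Species P, and Species U only — synapomorphy for {Species G, Species M, Species P, Species U}.
Most parsimonious ingroup topology: ((Species M,((Species U,Species P),Species G)),Species F).
Changes per character on this tree: asymmetric ears: 1; hollow quills: 1; cranial crest: 1; nectar spur: 1; fruit dehiscent: 1.
Total = 5.

5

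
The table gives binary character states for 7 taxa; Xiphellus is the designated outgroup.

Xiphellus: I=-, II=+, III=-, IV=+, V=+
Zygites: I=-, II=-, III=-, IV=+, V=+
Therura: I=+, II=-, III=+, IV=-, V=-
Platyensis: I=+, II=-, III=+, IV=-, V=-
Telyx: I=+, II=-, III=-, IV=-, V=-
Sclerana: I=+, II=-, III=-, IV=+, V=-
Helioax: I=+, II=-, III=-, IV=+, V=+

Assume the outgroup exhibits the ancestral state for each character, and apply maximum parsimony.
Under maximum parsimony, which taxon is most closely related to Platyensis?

Character polarity is set by the outgroup: the derived state is whichever differs from the outgroup's state, so for II, IV, V the derived state is '-', and for the remaining characters it is '+'.
Only Helioax, Platyensis, Sclerana, Telyx, and Therura show the derived state '+' for I, supporting them as a clade.
II (derived state '-') is shared by all ingroup taxa — unites the whole ingroup.
III (derived state '+') is shared by Platyensis and Therura — a synapomorphy uniting that clade.
IV (derived state '-') is shared by Platyensis, Telyx, and Therura — a synapomorphy uniting that clade.
Only Platyensis, Sclerana, Telyx, and Therura show the derived state '-' for V, supporting them as a clade.
Most parsimonious ingroup topology: (Zygites,((((Therura,Platyensis),Telyx),Sclerana),Helioax)).
Platyensis and Therura form a cherry on this tree, so they are sister taxa.

Therura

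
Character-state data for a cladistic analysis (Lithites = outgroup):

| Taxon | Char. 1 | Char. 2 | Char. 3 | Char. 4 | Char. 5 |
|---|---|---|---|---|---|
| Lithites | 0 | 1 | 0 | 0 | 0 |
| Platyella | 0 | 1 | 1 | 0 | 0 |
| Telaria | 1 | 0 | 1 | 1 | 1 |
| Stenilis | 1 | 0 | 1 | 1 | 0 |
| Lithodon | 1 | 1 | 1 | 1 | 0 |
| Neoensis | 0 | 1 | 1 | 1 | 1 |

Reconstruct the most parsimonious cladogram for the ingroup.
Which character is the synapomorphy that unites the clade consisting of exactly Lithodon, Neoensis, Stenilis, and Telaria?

Char. 4

Character polarity is set by the outgroup: the derived state is whichever differs from the outgroup's state, so for Char. 2 the derived state is '0', and for the remaining characters it is '1'.
Only Lithodon, Stenilis, and Telaria show the derived state '1' for Char. 1, supporting them as a clade.
Char. 2 (derived state '0') is shared by Stenilis and Telaria — a synapomorphy uniting that clade.
Char. 3 (derived state '1') is shared by all ingroup taxa — unites the whole ingroup.
Char. 4 (derived state '1') is shared by Lithodon, Neoensis, Stenilis, and Telaria — a synapomorphy uniting that clade.
Char. 5 groups Neoensis and Telaria, which is incompatible with the clades supported by the remaining characters; treating it as convergent (homoplasy) costs fewer steps than any alternative tree.
Most parsimonious ingroup topology: (Platyella,(((Telaria,Stenilis),Lithodon),Neoensis)).
The clade {Lithodon, Neoensis, Stenilis, Telaria} is supported by Char. 4: its derived state '1' occurs in exactly those taxa and in no other taxon (including the outgroup).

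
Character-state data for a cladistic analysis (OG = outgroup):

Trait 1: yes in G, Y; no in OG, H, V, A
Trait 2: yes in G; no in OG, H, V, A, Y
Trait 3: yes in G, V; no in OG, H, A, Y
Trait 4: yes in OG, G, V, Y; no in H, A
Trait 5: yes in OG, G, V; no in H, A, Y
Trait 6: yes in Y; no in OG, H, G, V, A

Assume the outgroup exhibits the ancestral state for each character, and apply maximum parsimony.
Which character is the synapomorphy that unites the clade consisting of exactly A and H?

Character polarity is set by the outgroup: the derived state is whichever differs from the outgroup's state, so for Trait 4, Trait 5 the derived state is 'no', and for the remaining characters it is 'yes'.
Trait 1 groups G and Y, which is incompatible with the clades supported by the remaining characters; treating it as convergent (homoplasy) costs fewer steps than any alternative tree.
Trait 2 (derived state 'yes') is unique to G (autapomorphy; uninformative for grouping).
Trait 3 (derived state 'yes') is shared by G and V — a synapomorphy uniting that clade.
Only A and H show the derived state 'no' for Trait 4, supporting them as a clade.
Trait 5 (derived state 'no') is shared by A, H, and Y — a synapomorphy uniting that clade.
Trait 6: derived state 'yes' in Y only — an autapomorphy, so it tells us nothing about relationships among taxa.
Most parsimonious ingroup topology: (((H,A),Y),(G,V)).
The clade {A, H} is supported by Trait 4: its derived state 'no' occurs in exactly those taxa and in no other taxon (including the outgroup).

Trait 4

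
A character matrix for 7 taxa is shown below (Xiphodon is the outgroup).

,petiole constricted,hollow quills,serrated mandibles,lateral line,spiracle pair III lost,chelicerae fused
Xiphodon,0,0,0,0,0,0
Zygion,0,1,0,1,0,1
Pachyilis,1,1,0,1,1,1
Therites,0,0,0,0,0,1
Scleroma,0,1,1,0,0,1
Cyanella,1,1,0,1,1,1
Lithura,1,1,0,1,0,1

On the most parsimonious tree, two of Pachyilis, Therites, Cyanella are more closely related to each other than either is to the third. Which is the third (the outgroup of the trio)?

The outgroup has state '0' for every character, so '1' is the derived state throughout.
petiole constricted: derived state '1' in Cyanella, Lithura, and Pachyilis only — synapomorphy for {Cyanella, Lithura, Pachyilis}.
Only Cyanella, Lithura, Pachyilis, Scleroma, and Zygion show the derived state '1' for hollow quills, supporting them as a clade.
serrated mandibles (derived state '1') is unique to Scleroma (autapomorphy; uninformative for grouping).
lateral line: derived state '1' in Cyanella, Lithura, Pachyilis, and Zygion only — synapomorphy for {Cyanella, Lithura, Pachyilis, Zygion}.
Only Cyanella and Pachyilis show the derived state '1' for spiracle pair III lost, supporting them as a clade.
chelicerae fused (derived state '1') is shared by all ingroup taxa — unites the whole ingroup.
Most parsimonious ingroup topology: ((((Lithura,(Cyanella,Pachyilis)),Zygion),Scleroma),Therites).
Pachyilis and Cyanella share a more recent common ancestor with each other than either does with Therites, so Therites is the least closely related of the three.

Therites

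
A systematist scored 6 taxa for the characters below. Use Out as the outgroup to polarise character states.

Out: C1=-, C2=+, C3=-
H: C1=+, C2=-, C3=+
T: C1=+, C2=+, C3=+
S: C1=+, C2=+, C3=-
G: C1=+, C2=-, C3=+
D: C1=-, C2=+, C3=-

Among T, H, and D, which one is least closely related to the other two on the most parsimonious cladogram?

Character polarity is set by the outgroup: the derived state is whichever differs from the outgroup's state, so for C2 the derived state is '-', and for the remaining characters it is '+'.
Only G, H, S, and T show the derived state '+' for C1, supporting them as a clade.
C2 (derived state '-') is shared by G and H — a synapomorphy uniting that clade.
Only G, H, and T show the derived state '+' for C3, supporting them as a clade.
Most parsimonious ingroup topology: ((((H,G),T),S),D).
T and H share a more recent common ancestor with each other than either does with D, so D is the least closely related of the three.

D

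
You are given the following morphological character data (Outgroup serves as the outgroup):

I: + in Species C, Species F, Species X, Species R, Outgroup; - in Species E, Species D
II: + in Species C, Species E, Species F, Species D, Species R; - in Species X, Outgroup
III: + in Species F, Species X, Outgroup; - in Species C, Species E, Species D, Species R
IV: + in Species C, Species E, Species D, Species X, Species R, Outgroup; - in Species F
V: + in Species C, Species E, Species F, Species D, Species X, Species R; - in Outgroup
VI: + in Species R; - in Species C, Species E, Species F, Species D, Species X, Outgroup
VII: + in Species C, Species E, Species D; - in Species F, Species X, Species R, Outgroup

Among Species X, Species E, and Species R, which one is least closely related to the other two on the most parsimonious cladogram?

Species X

Character polarity is set by the outgroup: the derived state is whichever differs from the outgroup's state, so for I, III, IV the derived state is '-', and for the remaining characters it is '+'.
I: derived state '-' in Species D and Species E only — synapomorphy for {Species D, Species E}.
II: derived state '+' in Species C, Species D, Species E, Species F, and Species R only — synapomorphy for {Species C, Species D, Species E, Species F, Species R}.
III (derived state '-') is shared by Species C, Species D, Species E, and Species R — a synapomorphy uniting that clade.
IV: derived state '-' in Species F only — an autapomorphy, so it tells us nothing about relationships among taxa.
All ingroup taxa share the derived state '+' for V; it defines the ingroup but does not resolve relationships within it.
VI (derived state '+') is unique to Species R (autapomorphy; uninformative for grouping).
VII (derived state '+') is shared by Species C, Species D, and Species E — a synapomorphy uniting that clade.
Most parsimonious ingroup topology: (((((Species E,Species D),Species C),Species R),Species F),Species X).
Species R and Species E share a more recent common ancestor with each other than either does with Species X, so Species X is the least closely related of the three.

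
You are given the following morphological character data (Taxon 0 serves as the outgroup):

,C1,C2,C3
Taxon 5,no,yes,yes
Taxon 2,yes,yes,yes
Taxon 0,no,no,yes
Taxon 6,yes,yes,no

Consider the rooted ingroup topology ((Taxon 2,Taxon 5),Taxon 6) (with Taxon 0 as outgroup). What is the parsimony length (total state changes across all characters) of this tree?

4

Map each character onto ((Taxon 2,Taxon 5),Taxon 6) (rooted by Taxon 0) and count the minimum state changes it requires (Fitch parsimony):
C1: 2; C2: 1; C3: 1.
Total tree length = 4.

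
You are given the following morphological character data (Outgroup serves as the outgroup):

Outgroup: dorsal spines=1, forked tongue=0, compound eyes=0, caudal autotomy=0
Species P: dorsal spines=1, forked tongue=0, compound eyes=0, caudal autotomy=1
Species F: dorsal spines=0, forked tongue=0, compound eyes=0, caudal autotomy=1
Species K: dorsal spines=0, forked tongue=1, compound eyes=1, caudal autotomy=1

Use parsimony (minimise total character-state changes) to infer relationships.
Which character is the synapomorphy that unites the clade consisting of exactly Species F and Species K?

dorsal spines

Character polarity is set by the outgroup: the derived state is whichever differs from the outgroup's state, so for dorsal spines the derived state is '0', and for the remaining characters it is '1'.
Only Species F and Species K show the derived state '0' for dorsal spines, supporting them as a clade.
forked tongue: derived state '1' in Species K only — an autapomorphy, so it tells us nothing about relationships among taxa.
compound eyes (derived state '1') is unique to Species K (autapomorphy; uninformative for grouping).
caudal autotomy (derived state '1') is shared by all ingroup taxa — unites the whole ingroup.
Most parsimonious ingroup topology: (Species P,(Species F,Species K)).
The clade {Species F, Species K} is supported by dorsal spines: its derived state '0' occurs in exactly those taxa and in no other taxon (including the outgroup).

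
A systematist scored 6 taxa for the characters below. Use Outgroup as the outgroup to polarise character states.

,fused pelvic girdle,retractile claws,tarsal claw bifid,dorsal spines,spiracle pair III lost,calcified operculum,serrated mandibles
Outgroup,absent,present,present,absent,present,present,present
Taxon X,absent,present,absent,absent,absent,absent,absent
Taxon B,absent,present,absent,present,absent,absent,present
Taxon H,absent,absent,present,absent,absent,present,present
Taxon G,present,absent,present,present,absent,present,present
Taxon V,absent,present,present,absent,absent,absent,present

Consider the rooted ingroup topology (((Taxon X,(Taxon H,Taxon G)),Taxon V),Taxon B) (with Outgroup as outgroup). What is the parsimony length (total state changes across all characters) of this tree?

Map each character onto (((Taxon X,(Taxon H,Taxon G)),Taxon V),Taxon B) (rooted by Outgroup) and count the minimum state changes it requires (Fitch parsimony):
fused pelvic girdle: 1; retractile claws: 1; tarsal claw bifid: 2; dorsal spines: 2; spiracle pair III lost: 1; calcified operculum: 2; serrated mandibles: 1.
Total tree length = 10.

10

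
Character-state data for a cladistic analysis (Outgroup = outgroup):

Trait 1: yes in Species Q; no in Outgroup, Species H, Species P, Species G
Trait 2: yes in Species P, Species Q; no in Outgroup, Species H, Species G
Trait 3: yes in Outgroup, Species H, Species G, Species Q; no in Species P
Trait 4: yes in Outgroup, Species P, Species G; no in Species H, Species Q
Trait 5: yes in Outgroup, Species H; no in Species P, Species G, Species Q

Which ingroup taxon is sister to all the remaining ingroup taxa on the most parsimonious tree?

Character polarity is set by the outgroup: the derived state is whichever differs from the outgroup's state, so for Trait 3, Trait 4, Trait 5 the derived state is 'no', and for the remaining characters it is 'yes'.
Trait 1 (derived state 'yes') is unique to Species Q (autapomorphy; uninformative for grouping).
Trait 2 (derived state 'yes') is shared by Species P and Species Q — a synapomorphy uniting that clade.
Trait 3: derived state 'no' in Species P only — an autapomorphy, so it tells us nothing about relationships among taxa.
Trait 4 (state 'no') occurs in Species H and Species Q but conflicts with the nesting implied by the other characters — most parsimoniously interpreted as homoplasy.
Trait 5: derived state 'no' in Species G, Species P, and Species Q only — synapomorphy for {Species G, Species P, Species Q}.
Most parsimonious ingroup topology: (Species H,((Species P,Species Q),Species G)).
Species H is sister to the clade containing all other ingroup taxa, so it is the earliest-diverging (most basal) ingroup lineage.

Species H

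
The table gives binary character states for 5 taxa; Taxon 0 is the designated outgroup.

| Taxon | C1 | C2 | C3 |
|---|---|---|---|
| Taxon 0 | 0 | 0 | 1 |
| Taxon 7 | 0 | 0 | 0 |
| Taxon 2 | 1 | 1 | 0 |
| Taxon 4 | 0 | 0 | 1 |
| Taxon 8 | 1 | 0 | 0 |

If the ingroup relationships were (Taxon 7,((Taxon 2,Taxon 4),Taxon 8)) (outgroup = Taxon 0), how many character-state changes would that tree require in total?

Map each character onto (Taxon 7,((Taxon 2,Taxon 4),Taxon 8)) (rooted by Taxon 0) and count the minimum state changes it requires (Fitch parsimony):
C1: 2; C2: 1; C3: 2.
Total tree length = 5.

5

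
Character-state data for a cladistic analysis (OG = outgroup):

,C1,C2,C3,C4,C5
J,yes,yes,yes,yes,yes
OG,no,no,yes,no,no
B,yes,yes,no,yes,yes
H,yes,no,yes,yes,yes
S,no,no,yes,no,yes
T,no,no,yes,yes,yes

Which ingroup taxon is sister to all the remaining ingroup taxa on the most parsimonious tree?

Character polarity is set by the outgroup: the derived state is whichever differs from the outgroup's state, so for C3 the derived state is 'no', and for the remaining characters it is 'yes'.
C1 (derived state 'yes') is shared by B, H, and J — a synapomorphy uniting that clade.
C2: derived state 'yes' in B and J only — synapomorphy for {B, J}.
C3: derived state 'no' in B only — an autapomorphy, so it tells us nothing about relationships among taxa.
C4 (derived state 'yes') is shared by B, H, J, and T — a synapomorphy uniting that clade.
C5 (derived state 'yes') is shared by all ingroup taxa — unites the whole ingroup.
Most parsimonious ingroup topology: ((((B,J),H),T),S).
S is sister to the clade containing all other ingroup taxa, so it is the earliest-diverging (most basal) ingroup lineage.

S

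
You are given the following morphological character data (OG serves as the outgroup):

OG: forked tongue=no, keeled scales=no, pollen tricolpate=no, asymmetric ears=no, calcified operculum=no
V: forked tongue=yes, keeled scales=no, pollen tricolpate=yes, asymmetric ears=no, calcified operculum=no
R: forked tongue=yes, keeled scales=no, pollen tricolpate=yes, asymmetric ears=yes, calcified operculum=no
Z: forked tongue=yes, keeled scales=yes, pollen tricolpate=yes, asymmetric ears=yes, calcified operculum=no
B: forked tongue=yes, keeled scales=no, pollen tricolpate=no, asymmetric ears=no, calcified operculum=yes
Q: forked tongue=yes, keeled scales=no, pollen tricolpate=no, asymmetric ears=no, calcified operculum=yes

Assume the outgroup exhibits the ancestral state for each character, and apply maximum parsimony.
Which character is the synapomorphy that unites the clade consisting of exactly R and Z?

The outgroup has state 'no' for every character, so 'yes' is the derived state throughout.
All ingroup taxa share the derived state 'yes' for forked tongue; it defines the ingroup but does not resolve relationships within it.
keeled scales (derived state 'yes') is unique to Z (autapomorphy; uninformative for grouping).
pollen tricolpate: derived state 'yes' in R, V, and Z only — synapomorphy for {R, V, Z}.
asymmetric ears (derived state 'yes') is shared by R and Z — a synapomorphy uniting that clade.
Only B and Q show the derived state 'yes' for calcified operculum, supporting them as a clade.
Most parsimonious ingroup topology: ((V,(R,Z)),(B,Q)).
The clade {R, Z} is supported by asymmetric ears: its derived state 'yes' occurs in exactly those taxa and in no other taxon (including the outgroup).

asymmetric ears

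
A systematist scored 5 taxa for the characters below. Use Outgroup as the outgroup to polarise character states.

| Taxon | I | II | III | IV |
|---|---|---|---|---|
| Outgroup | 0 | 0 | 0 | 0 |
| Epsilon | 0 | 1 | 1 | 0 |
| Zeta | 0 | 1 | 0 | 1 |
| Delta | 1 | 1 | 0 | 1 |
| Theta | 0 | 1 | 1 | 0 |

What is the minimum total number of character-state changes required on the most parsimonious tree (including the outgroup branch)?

4

The outgroup has state '0' for every character, so '1' is the derived state throughout.
I: derived state '1' in Delta only — an autapomorphy, so it tells us nothing about relationships among taxa.
II (derived state '1') is shared by all ingroup taxa — unites the whole ingroup.
III: derived state '1' in Epsilon and Theta only — synapomorphy for {Epsilon, Theta}.
IV (derived state '1') is shared by Delta and Zeta — a synapomorphy uniting that clade.
Most parsimonious ingroup topology: ((Epsilon,Theta),(Zeta,Delta)).
Changes per character on this tree: I: 1; II: 1; III: 1; IV: 1.
Total = 4.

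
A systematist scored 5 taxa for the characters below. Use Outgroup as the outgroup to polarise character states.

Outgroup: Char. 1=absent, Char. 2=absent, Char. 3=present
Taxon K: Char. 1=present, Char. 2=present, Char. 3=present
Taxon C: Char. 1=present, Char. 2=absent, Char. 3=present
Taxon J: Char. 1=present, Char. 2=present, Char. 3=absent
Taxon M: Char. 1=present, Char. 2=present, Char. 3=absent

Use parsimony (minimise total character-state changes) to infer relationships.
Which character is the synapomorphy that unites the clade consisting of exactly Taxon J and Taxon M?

Char. 3

Character polarity is set by the outgroup: the derived state is whichever differs from the outgroup's state, so for Char. 3 the derived state is 'absent', and for the remaining characters it is 'present'.
Char. 1 (derived state 'present') is shared by all ingroup taxa — unites the whole ingroup.
Only Taxon J, Taxon K, and Taxon M show the derived state 'present' for Char. 2, supporting them as a clade.
Only Taxon J and Taxon M show the derived state 'absent' for Char. 3, supporting them as a clade.
Most parsimonious ingroup topology: ((Taxon K,(Taxon J,Taxon M)),Taxon C).
The clade {Taxon J, Taxon M} is supported by Char. 3: its derived state 'absent' occurs in exactly those taxa and in no other taxon (including the outgroup).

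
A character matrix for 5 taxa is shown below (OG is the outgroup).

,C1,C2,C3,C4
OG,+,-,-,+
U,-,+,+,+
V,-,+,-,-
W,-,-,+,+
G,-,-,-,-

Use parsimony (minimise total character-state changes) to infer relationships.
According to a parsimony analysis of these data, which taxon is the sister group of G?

Character polarity is set by the outgroup: the derived state is whichever differs from the outgroup's state, so for C1, C4 the derived state is '-', and for the remaining characters it is '+'.
All ingroup taxa share the derived state '-' for C1; it defines the ingroup but does not resolve relationships within it.
C2 (state '+') occurs in U and V but conflicts with the nesting implied by the other characters — most parsimoniously interpreted as homoplasy.
C3: derived state '+' in U and W only — synapomorphy for {U, W}.
Only G and V show the derived state '-' for C4, supporting them as a clade.
Most parsimonious ingroup topology: ((W,U),(V,G)).
G and V form a cherry on this tree, so they are sister taxa.

V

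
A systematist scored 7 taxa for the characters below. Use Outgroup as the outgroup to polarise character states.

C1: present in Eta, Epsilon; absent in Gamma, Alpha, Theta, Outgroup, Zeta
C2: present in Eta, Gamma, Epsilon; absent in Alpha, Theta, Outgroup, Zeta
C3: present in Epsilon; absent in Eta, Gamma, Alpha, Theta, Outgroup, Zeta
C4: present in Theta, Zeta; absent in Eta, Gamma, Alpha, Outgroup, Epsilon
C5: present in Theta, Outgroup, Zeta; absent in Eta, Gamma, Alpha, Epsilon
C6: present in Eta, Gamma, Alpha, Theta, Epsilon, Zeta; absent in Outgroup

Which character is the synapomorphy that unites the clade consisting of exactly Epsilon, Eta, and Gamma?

C2

Character polarity is set by the outgroup: the derived state is whichever differs from the outgroup's state, so for C5 the derived state is 'absent', and for the remaining characters it is 'present'.
C1 (derived state 'present') is shared by Epsilon and Eta — a synapomorphy uniting that clade.
Only Epsilon, Eta, and Gamma show the derived state 'present' for C2, supporting them as a clade.
C3: derived state 'present' in Epsilon only — an autapomorphy, so it tells us nothing about relationships among taxa.
C4: derived state 'present' in Theta and Zeta only — synapomorphy for {Theta, Zeta}.
Only Alpha, Epsilon, Eta, and Gamma show the derived state 'absent' for C5, supporting them as a clade.
All ingroup taxa share the derived state 'present' for C6; it defines the ingroup but does not resolve relationships within it.
Most parsimonious ingroup topology: ((Zeta,Theta),((Gamma,(Eta,Epsilon)),Alpha)).
The clade {Epsilon, Eta, Gamma} is supported by C2: its derived state 'present' occurs in exactly those taxa and in no other taxon (including the outgroup).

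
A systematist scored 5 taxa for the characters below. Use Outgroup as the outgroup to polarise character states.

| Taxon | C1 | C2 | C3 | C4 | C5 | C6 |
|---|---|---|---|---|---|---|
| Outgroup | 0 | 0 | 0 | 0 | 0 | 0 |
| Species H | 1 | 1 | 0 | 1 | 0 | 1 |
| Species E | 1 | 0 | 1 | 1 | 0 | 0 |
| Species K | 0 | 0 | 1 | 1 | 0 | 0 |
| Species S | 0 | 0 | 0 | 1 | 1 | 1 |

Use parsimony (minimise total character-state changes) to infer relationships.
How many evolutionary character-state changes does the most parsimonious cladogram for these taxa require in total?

7

The outgroup has state '0' for every character, so '1' is the derived state throughout.
C1 groups Species E and Species H, which is incompatible with the clades supported by the remaining characters; treating it as convergent (homoplasy) costs fewer steps than any alternative tree.
C2 (derived state '1') is unique to Species H (autapomorphy; uninformative for grouping).
Only Species E and Species K show the derived state '1' for C3, supporting them as a clade.
C4 (derived state '1') is shared by all ingroup taxa — unites the whole ingroup.
C5: derived state '1' in Species S only — an autapomorphy, so it tells us nothing about relationships among taxa.
Only Species H and Species S show the derived state '1' for C6, supporting them as a clade.
Most parsimonious ingroup topology: ((Species H,Species S),(Species E,Species K)).
Changes per character on this tree: C1: 2; C2: 1; C3: 1; C4: 1; C5: 1; C6: 1.
Total = 7.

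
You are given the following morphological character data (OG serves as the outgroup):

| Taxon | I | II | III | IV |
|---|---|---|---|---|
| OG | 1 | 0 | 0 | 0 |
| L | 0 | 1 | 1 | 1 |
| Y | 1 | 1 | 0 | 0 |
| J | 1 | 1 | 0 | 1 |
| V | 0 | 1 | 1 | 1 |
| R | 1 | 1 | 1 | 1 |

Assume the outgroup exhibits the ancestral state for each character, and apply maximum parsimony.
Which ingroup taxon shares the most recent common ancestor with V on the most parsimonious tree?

Character polarity is set by the outgroup: the derived state is whichever differs from the outgroup's state, so for I the derived state is '0', and for the remaining characters it is '1'.
I (derived state '0') is shared by L and V — a synapomorphy uniting that clade.
All ingroup taxa share the derived state '1' for II; it defines the ingroup but does not resolve relationships within it.
III (derived state '1') is shared by L, R, and V — a synapomorphy uniting that clade.
IV (derived state '1') is shared by J, L, R, and V — a synapomorphy uniting that clade.
Most parsimonious ingroup topology: ((((L,V),R),J),Y).
V and L form a cherry on this tree, so they are sister taxa.

L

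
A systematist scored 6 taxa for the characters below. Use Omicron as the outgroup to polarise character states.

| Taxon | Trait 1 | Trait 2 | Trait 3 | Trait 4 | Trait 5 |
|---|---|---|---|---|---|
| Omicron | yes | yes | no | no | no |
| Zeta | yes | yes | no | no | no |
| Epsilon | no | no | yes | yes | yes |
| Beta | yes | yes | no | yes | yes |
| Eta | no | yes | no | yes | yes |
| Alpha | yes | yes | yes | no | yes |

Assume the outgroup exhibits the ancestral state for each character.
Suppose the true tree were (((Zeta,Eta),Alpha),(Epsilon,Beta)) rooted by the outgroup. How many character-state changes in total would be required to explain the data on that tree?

9

Map each character onto (((Zeta,Eta),Alpha),(Epsilon,Beta)) (rooted by Omicron) and count the minimum state changes it requires (Fitch parsimony):
Trait 1: 2; Trait 2: 1; Trait 3: 2; Trait 4: 2; Trait 5: 2.
Total tree length = 9.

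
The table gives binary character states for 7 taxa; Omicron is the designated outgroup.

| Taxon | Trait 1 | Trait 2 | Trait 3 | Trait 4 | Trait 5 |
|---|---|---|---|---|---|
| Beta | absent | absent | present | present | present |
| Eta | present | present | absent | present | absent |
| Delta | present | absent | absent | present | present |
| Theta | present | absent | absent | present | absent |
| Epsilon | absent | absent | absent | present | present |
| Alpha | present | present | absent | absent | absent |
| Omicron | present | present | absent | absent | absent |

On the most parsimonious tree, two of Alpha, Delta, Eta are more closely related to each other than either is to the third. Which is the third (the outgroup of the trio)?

Alpha

Character polarity is set by the outgroup: the derived state is whichever differs from the outgroup's state, so for Trait 1, Trait 2 the derived state is 'absent', and for the remaining characters it is 'present'.
Only Beta and Epsilon show the derived state 'absent' for Trait 1, supporting them as a clade.
Trait 2: derived state 'absent' in Beta, Delta, Epsilon, and Theta only — synapomorphy for {Beta, Delta, Epsilon, Theta}.
Trait 3: derived state 'present' in Beta only — an autapomorphy, so it tells us nothing about relationships among taxa.
Trait 4: derived state 'present' in Beta, Delta, Epsilon, Eta, and Theta only — synapomorphy for {Beta, Delta, Epsilon, Eta, Theta}.
Only Beta, Delta, and Epsilon show the derived state 'present' for Trait 5, supporting them as a clade.
Most parsimonious ingroup topology: ((((Delta,(Beta,Epsilon)),Theta),Eta),Alpha).
Eta and Delta share a more recent common ancestor with each other than either does with Alpha, so Alpha is the least closely related of the three.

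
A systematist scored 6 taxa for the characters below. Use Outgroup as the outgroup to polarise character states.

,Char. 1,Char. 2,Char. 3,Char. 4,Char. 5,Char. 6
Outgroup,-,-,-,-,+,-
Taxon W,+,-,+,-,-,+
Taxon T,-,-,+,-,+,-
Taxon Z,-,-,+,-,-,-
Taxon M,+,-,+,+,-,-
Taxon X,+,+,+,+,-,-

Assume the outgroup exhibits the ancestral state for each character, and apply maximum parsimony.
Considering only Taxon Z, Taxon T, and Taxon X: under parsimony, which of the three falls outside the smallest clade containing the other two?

Taxon T

Character polarity is set by the outgroup: the derived state is whichever differs from the outgroup's state, so for Char. 5 the derived state is '-', and for the remaining characters it is '+'.
Char. 1: derived state '+' in Taxon M, Taxon W, and Taxon X only — synapomorphy for {Taxon M, Taxon W, Taxon X}.
Char. 2 (derived state '+') is unique to Taxon X (autapomorphy; uninformative for grouping).
Char. 3 (derived state '+') is shared by all ingroup taxa — unites the whole ingroup.
Char. 4 (derived state '+') is shared by Taxon M and Taxon X — a synapomorphy uniting that clade.
Char. 5 (derived state '-') is shared by Taxon M, Taxon W, Taxon X, and Taxon Z — a synapomorphy uniting that clade.
Char. 6: derived state '+' in Taxon W only — an autapomorphy, so it tells us nothing about relationships among taxa.
Most parsimonious ingroup topology: (((Taxon W,(Taxon M,Taxon X)),Taxon Z),Taxon T).
Taxon Z and Taxon X share a more recent common ancestor with each other than either does with Taxon T, so Taxon T is the least closely related of the three.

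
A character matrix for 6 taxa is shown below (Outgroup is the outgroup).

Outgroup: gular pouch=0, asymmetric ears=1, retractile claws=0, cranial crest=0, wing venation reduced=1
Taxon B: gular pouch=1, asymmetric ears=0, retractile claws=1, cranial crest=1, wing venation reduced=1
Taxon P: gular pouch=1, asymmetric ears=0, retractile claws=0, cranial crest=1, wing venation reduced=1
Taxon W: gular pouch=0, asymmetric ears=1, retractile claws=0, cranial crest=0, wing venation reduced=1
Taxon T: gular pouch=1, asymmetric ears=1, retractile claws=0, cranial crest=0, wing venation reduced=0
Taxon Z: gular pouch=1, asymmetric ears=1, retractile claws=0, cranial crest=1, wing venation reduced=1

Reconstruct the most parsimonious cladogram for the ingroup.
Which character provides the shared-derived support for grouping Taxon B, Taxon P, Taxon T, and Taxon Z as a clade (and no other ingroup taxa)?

Character polarity is set by the outgroup: the derived state is whichever differs from the outgroup's state, so for asymmetric ears, wing venation reduced the derived state is '0', and for the remaining characters it is '1'.
Only Taxon B, Taxon P, Taxon T, and Taxon Z show the derived state '1' for gular pouch, supporting them as a clade.
Only Taxon B and Taxon P show the derived state '0' for asymmetric ears, supporting them as a clade.
retractile claws: derived state '1' in Taxon B only — an autapomorphy, so it tells us nothing about relationships among taxa.
cranial crest: derived state '1' in Taxon B, Taxon P, and Taxon Z only — synapomorphy for {Taxon B, Taxon P, Taxon Z}.
wing venation reduced (derived state '0') is unique to Taxon T (autapomorphy; uninformative for grouping).
Most parsimonious ingroup topology: ((((Taxon B,Taxon P),Taxon Z),Taxon T),Taxon W).
The clade {Taxon B, Taxon P, Taxon T, Taxon Z} is supported by gular pouch: its derived state '1' occurs in exactly those taxa and in no other taxon (including the outgroup).

gular pouch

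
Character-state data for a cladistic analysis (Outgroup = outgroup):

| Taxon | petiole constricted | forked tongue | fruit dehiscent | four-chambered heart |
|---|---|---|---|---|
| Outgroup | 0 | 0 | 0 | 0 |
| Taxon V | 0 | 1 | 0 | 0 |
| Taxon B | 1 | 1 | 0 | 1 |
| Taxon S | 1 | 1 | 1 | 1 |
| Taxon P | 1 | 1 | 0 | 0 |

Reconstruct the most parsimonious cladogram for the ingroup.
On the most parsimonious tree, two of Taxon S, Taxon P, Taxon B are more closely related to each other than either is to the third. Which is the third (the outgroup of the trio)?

The outgroup has state '0' for every character, so '1' is the derived state throughout.
petiole constricted (derived state '1') is shared by Taxon B, Taxon P, and Taxon S — a synapomorphy uniting that clade.
All ingroup taxa share the derived state '1' for forked tongue; it defines the ingroup but does not resolve relationships within it.
fruit dehiscent: derived state '1' in Taxon S only — an autapomorphy, so it tells us nothing about relationships among taxa.
four-chambered heart (derived state '1') is shared by Taxon B and Taxon S — a synapomorphy uniting that clade.
Most parsimonious ingroup topology: (Taxon V,((Taxon B,Taxon S),Taxon P)).
Taxon B and Taxon S share a more recent common ancestor with each other than either does with Taxon P, so Taxon P is the least closely related of the three.

Taxon P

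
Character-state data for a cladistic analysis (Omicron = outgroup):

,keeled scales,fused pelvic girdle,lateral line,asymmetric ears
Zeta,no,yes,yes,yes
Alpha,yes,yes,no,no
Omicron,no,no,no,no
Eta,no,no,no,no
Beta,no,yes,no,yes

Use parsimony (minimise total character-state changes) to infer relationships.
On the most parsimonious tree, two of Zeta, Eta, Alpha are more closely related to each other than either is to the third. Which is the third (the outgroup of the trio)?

The outgroup has state 'no' for every character, so 'yes' is the derived state throughout.
keeled scales: derived state 'yes' in Alpha only — an autapomorphy, so it tells us nothing about relationships among taxa.
fused pelvic girdle: derived state 'yes' in Alpha, Beta, and Zeta only — synapomorphy for {Alpha, Beta, Zeta}.
lateral line: derived state 'yes' in Zeta only — an autapomorphy, so it tells us nothing about relationships among taxa.
asymmetric ears: derived state 'yes' in Beta and Zeta only — synapomorphy for {Beta, Zeta}.
Most parsimonious ingroup topology: (((Zeta,Beta),Alpha),Eta).
Zeta and Alpha share a more recent common ancestor with each other than either does with Eta, so Eta is the least closely related of the three.

Eta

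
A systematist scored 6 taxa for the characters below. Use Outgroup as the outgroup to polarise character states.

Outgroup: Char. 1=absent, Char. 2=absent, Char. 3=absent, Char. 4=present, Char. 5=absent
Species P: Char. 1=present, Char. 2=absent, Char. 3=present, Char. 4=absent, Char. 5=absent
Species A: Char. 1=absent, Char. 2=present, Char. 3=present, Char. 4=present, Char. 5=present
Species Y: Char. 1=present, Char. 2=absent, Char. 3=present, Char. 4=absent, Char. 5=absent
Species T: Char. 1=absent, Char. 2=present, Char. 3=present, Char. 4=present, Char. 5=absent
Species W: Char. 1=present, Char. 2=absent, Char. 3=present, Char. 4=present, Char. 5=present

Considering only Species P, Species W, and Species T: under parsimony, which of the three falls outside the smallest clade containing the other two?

Species T

Character polarity is set by the outgroup: the derived state is whichever differs from the outgroup's state, so for Char. 4 the derived state is 'absent', and for the remaining characters it is 'present'.
Only Species P, Species W, and Species Y show the derived state 'present' for Char. 1, supporting them as a clade.
Char. 2: derived state 'present' in Species A and Species T only — synapomorphy for {Species A, Species T}.
Char. 3 (derived state 'present') is shared by all ingroup taxa — unites the whole ingroup.
Only Species P and Species Y show the derived state 'absent' for Char. 4, supporting them as a clade.
Char. 5 groups Species A and Species W, which is incompatible with the clades supported by the remaining characters; treating it as convergent (homoplasy) costs fewer steps than any alternative tree.
Most parsimonious ingroup topology: (((Species P,Species Y),Species W),(Species A,Species T)).
Species P and Species W share a more recent common ancestor with each other than either does with Species T, so Species T is the least closely related of the three.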